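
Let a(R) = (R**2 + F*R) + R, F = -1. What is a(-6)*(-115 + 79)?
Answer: -1296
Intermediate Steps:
a(R) = R**2 (a(R) = (R**2 - R) + R = R**2)
a(-6)*(-115 + 79) = (-6)**2*(-115 + 79) = 36*(-36) = -1296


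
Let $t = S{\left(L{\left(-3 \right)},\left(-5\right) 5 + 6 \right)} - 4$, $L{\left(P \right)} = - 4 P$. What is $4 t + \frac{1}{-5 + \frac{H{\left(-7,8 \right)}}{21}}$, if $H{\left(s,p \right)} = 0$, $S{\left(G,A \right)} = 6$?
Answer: $\frac{39}{5} \approx 7.8$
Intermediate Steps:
$t = 2$ ($t = 6 - 4 = 2$)
$4 t + \frac{1}{-5 + \frac{H{\left(-7,8 \right)}}{21}} = 4 \cdot 2 + \frac{1}{-5 + \frac{0}{21}} = 8 + \frac{1}{-5 + 0 \cdot \frac{1}{21}} = 8 + \frac{1}{-5 + 0} = 8 + \frac{1}{-5} = 8 - \frac{1}{5} = \frac{39}{5}$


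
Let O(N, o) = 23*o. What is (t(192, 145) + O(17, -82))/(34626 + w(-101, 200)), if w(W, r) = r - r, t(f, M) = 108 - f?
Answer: -985/17313 ≈ -0.056894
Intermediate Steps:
w(W, r) = 0
(t(192, 145) + O(17, -82))/(34626 + w(-101, 200)) = ((108 - 1*192) + 23*(-82))/(34626 + 0) = ((108 - 192) - 1886)/34626 = (-84 - 1886)*(1/34626) = -1970*1/34626 = -985/17313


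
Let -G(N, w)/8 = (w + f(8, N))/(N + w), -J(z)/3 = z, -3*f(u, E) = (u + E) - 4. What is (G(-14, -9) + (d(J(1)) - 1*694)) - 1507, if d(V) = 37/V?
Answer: -50952/23 ≈ -2215.3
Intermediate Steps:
f(u, E) = 4/3 - E/3 - u/3 (f(u, E) = -((u + E) - 4)/3 = -((E + u) - 4)/3 = -(-4 + E + u)/3 = 4/3 - E/3 - u/3)
J(z) = -3*z
G(N, w) = -8*(-4/3 + w - N/3)/(N + w) (G(N, w) = -8*(w + (4/3 - N/3 - 1/3*8))/(N + w) = -8*(w + (4/3 - N/3 - 8/3))/(N + w) = -8*(w + (-4/3 - N/3))/(N + w) = -8*(-4/3 + w - N/3)/(N + w))
(G(-14, -9) + (d(J(1)) - 1*694)) - 1507 = (8*(4 - 14 - 3*(-9))/(3*(-14 - 9)) + (37/((-3*1)) - 1*694)) - 1507 = ((8/3)*(4 - 14 + 27)/(-23) + (37/(-3) - 694)) - 1507 = ((8/3)*(-1/23)*17 + (37*(-1/3) - 694)) - 1507 = (-136/69 + (-37/3 - 694)) - 1507 = (-136/69 - 2119/3) - 1507 = -16291/23 - 1507 = -50952/23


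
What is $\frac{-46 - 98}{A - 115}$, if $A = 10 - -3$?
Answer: $\frac{24}{17} \approx 1.4118$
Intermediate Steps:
$A = 13$ ($A = 10 + 3 = 13$)
$\frac{-46 - 98}{A - 115} = \frac{-46 - 98}{13 - 115} = - \frac{144}{-102} = \left(-144\right) \left(- \frac{1}{102}\right) = \frac{24}{17}$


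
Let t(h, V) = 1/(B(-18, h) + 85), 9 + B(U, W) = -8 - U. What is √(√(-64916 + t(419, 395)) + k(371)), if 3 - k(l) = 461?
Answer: √(-3387368 + 430*I*√19204746)/86 ≈ 5.7489 + 22.16*I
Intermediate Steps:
B(U, W) = -17 - U (B(U, W) = -9 + (-8 - U) = -17 - U)
k(l) = -458 (k(l) = 3 - 1*461 = 3 - 461 = -458)
t(h, V) = 1/86 (t(h, V) = 1/((-17 - 1*(-18)) + 85) = 1/((-17 + 18) + 85) = 1/(1 + 85) = 1/86)
√(√(-64916 + t(419, 395)) + k(371)) = √(√(-64916 + 1/86) - 458) = √(√(-5582775/86) - 458) = √(5*I*√19204746/86 - 458) = √(-458 + 5*I*√19204746/86)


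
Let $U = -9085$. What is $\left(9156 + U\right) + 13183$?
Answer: $13254$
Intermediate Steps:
$\left(9156 + U\right) + 13183 = \left(9156 - 9085\right) + 13183 = 71 + 13183 = 13254$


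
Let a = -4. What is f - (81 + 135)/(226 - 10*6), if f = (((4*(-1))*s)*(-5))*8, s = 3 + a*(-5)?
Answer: 305332/83 ≈ 3678.7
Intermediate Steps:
s = 23 (s = 3 - 4*(-5) = 3 + 20 = 23)
f = 3680 (f = (((4*(-1))*23)*(-5))*8 = (-4*23*(-5))*8 = -92*(-5)*8 = 460*8 = 3680)
f - (81 + 135)/(226 - 10*6) = 3680 - (81 + 135)/(226 - 10*6) = 3680 - 216/(226 - 60) = 3680 - 216/166 = 3680 - 1*108/83 = 3680 - 108/83 = 305332/83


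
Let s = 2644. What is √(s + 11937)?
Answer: √14581 ≈ 120.75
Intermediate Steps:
√(s + 11937) = √(2644 + 11937) = √14581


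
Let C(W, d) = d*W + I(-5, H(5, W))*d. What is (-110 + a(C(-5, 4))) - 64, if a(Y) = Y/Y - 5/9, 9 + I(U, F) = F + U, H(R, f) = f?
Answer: -1562/9 ≈ -173.56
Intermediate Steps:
I(U, F) = -9 + F + U (I(U, F) = -9 + (F + U) = -9 + F + U)
C(W, d) = W*d + d*(-14 + W) (C(W, d) = d*W + (-9 + W - 5)*d = W*d + (-14 + W)*d = W*d + d*(-14 + W))
a(Y) = 4/9 (a(Y) = 1 - 5*⅑ = 1 - 5/9 = 4/9)
(-110 + a(C(-5, 4))) - 64 = (-110 + 4/9) - 64 = -986/9 - 64 = -1562/9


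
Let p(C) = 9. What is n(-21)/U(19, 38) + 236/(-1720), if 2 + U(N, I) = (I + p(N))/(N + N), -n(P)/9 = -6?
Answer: -884071/12470 ≈ -70.896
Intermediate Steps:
n(P) = 54 (n(P) = -9*(-6) = 54)
U(N, I) = -2 + (9 + I)/(2*N) (U(N, I) = -2 + (I + 9)/(N + N) = -2 + (9 + I)/((2*N)) = -2 + (9 + I)*(1/(2*N)) = -2 + (9 + I)/(2*N))
n(-21)/U(19, 38) + 236/(-1720) = 54/(((1/2)*(9 + 38 - 4*19)/19)) + 236/(-1720) = 54/(((1/2)*(1/19)*(9 + 38 - 76))) + 236*(-1/1720) = 54/(((1/2)*(1/19)*(-29))) - 59/430 = 54/(-29/38) - 59/430 = 54*(-38/29) - 59/430 = -2052/29 - 59/430 = -884071/12470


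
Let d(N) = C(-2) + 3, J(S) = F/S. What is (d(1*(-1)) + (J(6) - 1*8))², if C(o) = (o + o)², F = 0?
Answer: 121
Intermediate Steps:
J(S) = 0 (J(S) = 0/S = 0)
C(o) = 4*o² (C(o) = (2*o)² = 4*o²)
d(N) = 19 (d(N) = 4*(-2)² + 3 = 4*4 + 3 = 16 + 3 = 19)
(d(1*(-1)) + (J(6) - 1*8))² = (19 + (0 - 1*8))² = (19 + (0 - 8))² = (19 - 8)² = 11² = 121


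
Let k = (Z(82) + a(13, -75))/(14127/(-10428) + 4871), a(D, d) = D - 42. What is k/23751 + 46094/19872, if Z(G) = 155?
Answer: 147073033762825/63405952060464 ≈ 2.3195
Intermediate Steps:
a(D, d) = -42 + D
k = 437976/16926887 (k = (155 + (-42 + 13))/(14127/(-10428) + 4871) = (155 - 29)/(14127*(-1/10428) + 4871) = 126/(-4709/3476 + 4871) = 126/(16926887/3476) = 126*(3476/16926887) = 437976/16926887 ≈ 0.025875)
k/23751 + 46094/19872 = (437976/16926887)/23751 + 46094/19872 = (437976/16926887)*(1/23751) + 46094*(1/19872) = 6952/6381436399 + 23047/9936 = 147073033762825/63405952060464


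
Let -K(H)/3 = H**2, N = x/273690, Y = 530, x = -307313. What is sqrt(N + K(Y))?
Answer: I*sqrt(7013728046218330)/91230 ≈ 917.99*I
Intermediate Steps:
N = -307313/273690 ≈ -1.1229
K(H) = -3*H**2
sqrt(N + K(Y)) = sqrt(-307313/273690 - 3*530**2) = sqrt(-307313/273690 - 3*280900) = sqrt(-307313/273690 - 842700) = sqrt(-230638870313/273690) = I*sqrt(7013728046218330)/91230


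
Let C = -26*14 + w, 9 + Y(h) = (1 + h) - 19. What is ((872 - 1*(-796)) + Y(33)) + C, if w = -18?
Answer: 1292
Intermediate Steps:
Y(h) = -27 + h (Y(h) = -9 + ((1 + h) - 19) = -9 + (-18 + h) = -27 + h)
C = -382 (C = -26*14 - 18 = -364 - 18 = -382)
((872 - 1*(-796)) + Y(33)) + C = ((872 - 1*(-796)) + (-27 + 33)) - 382 = ((872 + 796) + 6) - 382 = (1668 + 6) - 382 = 1674 - 382 = 1292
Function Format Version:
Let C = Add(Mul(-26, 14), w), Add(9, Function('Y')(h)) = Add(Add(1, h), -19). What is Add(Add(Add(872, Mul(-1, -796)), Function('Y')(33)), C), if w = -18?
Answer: 1292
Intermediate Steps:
Function('Y')(h) = Add(-27, h) (Function('Y')(h) = Add(-9, Add(Add(1, h), -19)) = Add(-9, Add(-18, h)) = Add(-27, h))
C = -382 (C = Add(Mul(-26, 14), -18) = Add(-364, -18) = -382)
Add(Add(Add(872, Mul(-1, -796)), Function('Y')(33)), C) = Add(Add(Add(872, Mul(-1, -796)), Add(-27, 33)), -382) = Add(Add(Add(872, 796), 6), -382) = Add(Add(1668, 6), -382) = Add(1674, -382) = 1292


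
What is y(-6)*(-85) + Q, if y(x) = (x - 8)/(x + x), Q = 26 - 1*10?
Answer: -499/6 ≈ -83.167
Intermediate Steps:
Q = 16 (Q = 26 - 10 = 16)
y(x) = (-8 + x)/(2*x) (y(x) = (-8 + x)/((2*x)) = (-8 + x)*(1/(2*x)) = (-8 + x)/(2*x))
y(-6)*(-85) + Q = ((½)*(-8 - 6)/(-6))*(-85) + 16 = ((½)*(-⅙)*(-14))*(-85) + 16 = (7/6)*(-85) + 16 = -595/6 + 16 = -499/6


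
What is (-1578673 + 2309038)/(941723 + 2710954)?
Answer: 243455/1217559 ≈ 0.19995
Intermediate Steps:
(-1578673 + 2309038)/(941723 + 2710954) = 730365/3652677 = 730365*(1/3652677) = 243455/1217559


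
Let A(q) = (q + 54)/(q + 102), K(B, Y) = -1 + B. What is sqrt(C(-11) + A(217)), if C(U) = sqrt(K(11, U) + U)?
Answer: sqrt(86449 + 101761*I)/319 ≈ 1.0396 + 0.48094*I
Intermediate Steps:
A(q) = (54 + q)/(102 + q)
C(U) = sqrt(10 + U) (C(U) = sqrt((-1 + 11) + U) = sqrt(10 + U))
sqrt(C(-11) + A(217)) = sqrt(sqrt(10 - 11) + (54 + 217)/(102 + 217)) = sqrt(sqrt(-1) + 271/319) = sqrt(I + (1/319)*271) = sqrt(I + 271/319) = sqrt(271/319 + I)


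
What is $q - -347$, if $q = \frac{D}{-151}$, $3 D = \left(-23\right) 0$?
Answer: $347$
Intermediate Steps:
$D = 0$ ($D = \frac{\left(-23\right) 0}{3} = \frac{1}{3} \cdot 0 = 0$)
$q = 0$ ($q = \frac{0}{-151} = 0 \left(- \frac{1}{151}\right) = 0$)
$q - -347 = 0 - -347 = 0 + 347 = 347$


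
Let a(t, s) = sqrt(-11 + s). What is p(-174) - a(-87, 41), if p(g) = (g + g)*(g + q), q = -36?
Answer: 73080 - sqrt(30) ≈ 73075.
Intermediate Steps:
p(g) = 2*g*(-36 + g) (p(g) = (g + g)*(g - 36) = (2*g)*(-36 + g) = 2*g*(-36 + g))
p(-174) - a(-87, 41) = 2*(-174)*(-36 - 174) - sqrt(-11 + 41) = 2*(-174)*(-210) - sqrt(30) = 73080 - sqrt(30)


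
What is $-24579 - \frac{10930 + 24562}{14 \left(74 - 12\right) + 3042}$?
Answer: $- \frac{48069691}{1955} \approx -24588.0$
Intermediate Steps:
$-24579 - \frac{10930 + 24562}{14 \left(74 - 12\right) + 3042} = -24579 - \frac{35492}{14 \cdot 62 + 3042} = -24579 - \frac{35492}{868 + 3042} = -24579 - \frac{35492}{3910} = -24579 - 35492 \cdot \frac{1}{3910} = -24579 - \frac{17746}{1955} = - \frac{48069691}{1955}$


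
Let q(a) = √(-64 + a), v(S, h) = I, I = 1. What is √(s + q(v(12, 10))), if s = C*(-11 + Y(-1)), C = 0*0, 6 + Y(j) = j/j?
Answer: (-7)^(¼)*√3 ≈ 1.9921 + 1.9921*I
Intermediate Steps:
Y(j) = -5 (Y(j) = -6 + j/j = -6 + 1 = -5)
C = 0
v(S, h) = 1
s = 0 (s = 0*(-11 - 5) = 0*(-16) = 0)
√(s + q(v(12, 10))) = √(0 + √(-64 + 1)) = √(0 + √(-63)) = √(0 + 3*I*√7) = √(3*I*√7) = √3*7^(¼)*√I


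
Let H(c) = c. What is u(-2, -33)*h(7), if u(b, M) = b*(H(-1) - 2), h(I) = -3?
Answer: -18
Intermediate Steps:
u(b, M) = -3*b (u(b, M) = b*(-1 - 2) = b*(-3) = -3*b)
u(-2, -33)*h(7) = -3*(-2)*(-3) = 6*(-3) = -18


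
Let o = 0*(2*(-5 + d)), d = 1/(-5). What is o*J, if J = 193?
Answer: 0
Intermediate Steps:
d = -⅕ ≈ -0.20000
o = 0 (o = 0*(2*(-5 - ⅕)) = 0*(2*(-26/5)) = 0*(-52/5) = 0)
o*J = 0*193 = 0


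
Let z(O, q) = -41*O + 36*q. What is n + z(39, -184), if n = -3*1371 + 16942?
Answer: 4606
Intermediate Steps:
n = 12829 (n = -4113 + 16942 = 12829)
n + z(39, -184) = 12829 + (-41*39 + 36*(-184)) = 12829 + (-1599 - 6624) = 12829 - 8223 = 4606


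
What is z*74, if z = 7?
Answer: 518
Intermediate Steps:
z*74 = 7*74 = 518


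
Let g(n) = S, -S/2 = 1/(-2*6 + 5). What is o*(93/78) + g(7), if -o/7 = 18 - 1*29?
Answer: 16761/182 ≈ 92.093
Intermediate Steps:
S = 2/7 (S = -2/(-2*6 + 5) = -2/(-12 + 5) = -2/(-7) = -2*(-1/7) = 2/7 ≈ 0.28571)
g(n) = 2/7
o = 77 (o = -7*(18 - 1*29) = -7*(18 - 29) = -7*(-11) = 77)
o*(93/78) + g(7) = 77*(93/78) + 2/7 = 77*(93*(1/78)) + 2/7 = 77*(31/26) + 2/7 = 2387/26 + 2/7 = 16761/182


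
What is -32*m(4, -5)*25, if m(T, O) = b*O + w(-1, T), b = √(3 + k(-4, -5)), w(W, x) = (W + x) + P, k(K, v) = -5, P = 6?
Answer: -7200 + 4000*I*√2 ≈ -7200.0 + 5656.9*I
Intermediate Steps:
w(W, x) = 6 + W + x (w(W, x) = (W + x) + 6 = 6 + W + x)
b = I*√2 (b = √(3 - 5) = √(-2) = I*√2 ≈ 1.4142*I)
m(T, O) = 5 + T + I*O*√2 (m(T, O) = (I*√2)*O + (6 - 1 + T) = I*O*√2 + (5 + T) = 5 + T + I*O*√2)
-32*m(4, -5)*25 = -32*(5 + 4 + I*(-5)*√2)*25 = -32*(5 + 4 - 5*I*√2)*25 = -32*(9 - 5*I*√2)*25 = (-288 + 160*I*√2)*25 = -7200 + 4000*I*√2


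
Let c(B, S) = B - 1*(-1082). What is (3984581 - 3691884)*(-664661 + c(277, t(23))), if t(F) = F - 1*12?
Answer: -194146505494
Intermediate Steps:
t(F) = -12 + F (t(F) = F - 12 = -12 + F)
c(B, S) = 1082 + B (c(B, S) = B + 1082 = 1082 + B)
(3984581 - 3691884)*(-664661 + c(277, t(23))) = (3984581 - 3691884)*(-664661 + (1082 + 277)) = 292697*(-664661 + 1359) = 292697*(-663302) = -194146505494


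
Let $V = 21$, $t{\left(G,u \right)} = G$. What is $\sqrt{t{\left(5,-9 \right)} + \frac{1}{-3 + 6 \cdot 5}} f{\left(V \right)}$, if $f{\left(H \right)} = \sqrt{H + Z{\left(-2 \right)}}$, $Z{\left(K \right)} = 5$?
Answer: $\frac{4 \sqrt{663}}{9} \approx 11.444$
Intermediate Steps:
$f{\left(H \right)} = \sqrt{5 + H}$ ($f{\left(H \right)} = \sqrt{H + 5} = \sqrt{5 + H}$)
$\sqrt{t{\left(5,-9 \right)} + \frac{1}{-3 + 6 \cdot 5}} f{\left(V \right)} = \sqrt{5 + \frac{1}{-3 + 6 \cdot 5}} \sqrt{5 + 21} = \sqrt{5 + \frac{1}{-3 + 30}} \sqrt{26} = \sqrt{5 + \frac{1}{27}} \sqrt{26} = \sqrt{\frac{136}{27}} \sqrt{26} = \frac{2 \sqrt{102}}{9} \sqrt{26} = \frac{4 \sqrt{663}}{9}$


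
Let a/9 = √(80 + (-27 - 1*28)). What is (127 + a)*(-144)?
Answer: -24768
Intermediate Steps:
a = 45 (a = 9*√(80 + (-27 - 1*28)) = 9*√(80 + (-27 - 28)) = 9*√(80 - 55) = 9*√25 = 9*5 = 45)
(127 + a)*(-144) = (127 + 45)*(-144) = 172*(-144) = -24768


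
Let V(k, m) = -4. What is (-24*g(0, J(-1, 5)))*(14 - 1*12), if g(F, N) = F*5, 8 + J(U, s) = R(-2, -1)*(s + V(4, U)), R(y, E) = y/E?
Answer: 0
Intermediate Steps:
J(U, s) = -16 + 2*s (J(U, s) = -8 + (-2/(-1))*(s - 4) = -8 + (-2*(-1))*(-4 + s) = -8 + 2*(-4 + s) = -8 + (-8 + 2*s) = -16 + 2*s)
g(F, N) = 5*F
(-24*g(0, J(-1, 5)))*(14 - 1*12) = (-120*0)*(14 - 1*12) = (-24*0)*(14 - 12) = 0*2 = 0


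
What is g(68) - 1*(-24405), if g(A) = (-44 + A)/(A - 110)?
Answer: 170831/7 ≈ 24404.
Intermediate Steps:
g(A) = (-44 + A)/(-110 + A)
g(68) - 1*(-24405) = (-44 + 68)/(-110 + 68) - 1*(-24405) = 24/(-42) + 24405 = -1/42*24 + 24405 = -4/7 + 24405 = 170831/7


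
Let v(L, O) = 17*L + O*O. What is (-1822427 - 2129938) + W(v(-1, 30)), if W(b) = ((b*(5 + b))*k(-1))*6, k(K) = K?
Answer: -8656989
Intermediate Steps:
v(L, O) = O² + 17*L (v(L, O) = 17*L + O² = O² + 17*L)
W(b) = -6*b*(5 + b) (W(b) = ((b*(5 + b))*(-1))*6 = -b*(5 + b)*6 = -6*b*(5 + b))
(-1822427 - 2129938) + W(v(-1, 30)) = (-1822427 - 2129938) - 6*(30² + 17*(-1))*(5 + (30² + 17*(-1))) = -3952365 - 6*(900 - 17)*(5 + (900 - 17)) = -3952365 - 6*883*(5 + 883) = -3952365 - 6*883*888 = -3952365 - 4704624 = -8656989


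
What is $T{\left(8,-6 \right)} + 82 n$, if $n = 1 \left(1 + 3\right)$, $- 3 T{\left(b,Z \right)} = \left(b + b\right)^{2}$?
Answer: $\frac{728}{3} \approx 242.67$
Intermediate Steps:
$T{\left(b,Z \right)} = - \frac{4 b^{2}}{3}$ ($T{\left(b,Z \right)} = - \frac{\left(b + b\right)^{2}}{3} = - \frac{\left(2 b\right)^{2}}{3} = - \frac{4 b^{2}}{3}$)
$n = 4$ ($n = 1 \cdot 4 = 4$)
$T{\left(8,-6 \right)} + 82 n = - \frac{4 \cdot 8^{2}}{3} + 82 \cdot 4 = \left(- \frac{4}{3}\right) 64 + 328 = - \frac{256}{3} + 328 = \frac{728}{3}$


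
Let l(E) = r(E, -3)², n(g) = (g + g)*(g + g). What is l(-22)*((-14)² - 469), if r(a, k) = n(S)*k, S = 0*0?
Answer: 0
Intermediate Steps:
S = 0
n(g) = 4*g² (n(g) = (2*g)*(2*g) = 4*g²)
r(a, k) = 0 (r(a, k) = (4*0²)*k = (4*0)*k = 0*k = 0)
l(E) = 0 (l(E) = 0² = 0)
l(-22)*((-14)² - 469) = 0*((-14)² - 469) = 0*(196 - 469) = 0*(-273) = 0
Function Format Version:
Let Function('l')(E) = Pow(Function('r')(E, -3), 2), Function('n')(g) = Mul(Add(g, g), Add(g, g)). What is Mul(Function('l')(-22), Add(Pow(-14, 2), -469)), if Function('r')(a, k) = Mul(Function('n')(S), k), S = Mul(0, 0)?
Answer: 0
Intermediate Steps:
S = 0
Function('n')(g) = Mul(4, Pow(g, 2)) (Function('n')(g) = Mul(Mul(2, g), Mul(2, g)) = Mul(4, Pow(g, 2)))
Function('r')(a, k) = 0 (Function('r')(a, k) = Mul(Mul(4, Pow(0, 2)), k) = Mul(Mul(4, 0), k) = Mul(0, k) = 0)
Function('l')(E) = 0 (Function('l')(E) = Pow(0, 2) = 0)
Mul(Function('l')(-22), Add(Pow(-14, 2), -469)) = Mul(0, Add(Pow(-14, 2), -469)) = Mul(0, Add(196, -469)) = Mul(0, -273) = 0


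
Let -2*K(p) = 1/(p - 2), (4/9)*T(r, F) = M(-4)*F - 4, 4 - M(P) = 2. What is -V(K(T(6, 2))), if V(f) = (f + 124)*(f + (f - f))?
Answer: -497/16 ≈ -31.063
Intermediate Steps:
M(P) = 2 (M(P) = 4 - 1*2 = 4 - 2 = 2)
T(r, F) = -9 + 9*F/2 (T(r, F) = 9*(2*F - 4)/4 = 9*(-4 + 2*F)/4 = -9 + 9*F/2)
K(p) = -1/(2*(-2 + p)) (K(p) = -1/(2*(p - 2)) = -1/(2*(-2 + p)))
V(f) = f*(124 + f) (V(f) = (124 + f)*(f + 0) = (124 + f)*f = f*(124 + f))
-V(K(T(6, 2))) = -(-1/(-4 + 2*(-9 + (9/2)*2)))*(124 - 1/(-4 + 2*(-9 + (9/2)*2))) = -(-1/(-4 + 2*(-9 + 9)))*(124 - 1/(-4 + 2*(-9 + 9))) = -(-1/(-4 + 2*0))*(124 - 1/(-4 + 2*0)) = -(-1/(-4 + 0))*(124 - 1/(-4 + 0)) = -(-1/(-4))*(124 - 1/(-4)) = -(-1*(-¼))*(124 - 1*(-¼)) = -(124 + ¼)/4 = -497/(4*4) = -1*497/16 = -497/16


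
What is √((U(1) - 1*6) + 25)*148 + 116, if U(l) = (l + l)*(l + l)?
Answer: 116 + 148*√23 ≈ 825.78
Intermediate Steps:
U(l) = 4*l² (U(l) = (2*l)*(2*l) = 4*l²)
√((U(1) - 1*6) + 25)*148 + 116 = √((4*1² - 1*6) + 25)*148 + 116 = √((4*1 - 6) + 25)*148 + 116 = √((4 - 6) + 25)*148 + 116 = √(-2 + 25)*148 + 116 = √23*148 + 116 = 148*√23 + 116 = 116 + 148*√23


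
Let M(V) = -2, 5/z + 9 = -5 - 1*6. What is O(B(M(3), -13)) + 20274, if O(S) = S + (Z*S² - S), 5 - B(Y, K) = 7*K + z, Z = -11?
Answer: -1306091/16 ≈ -81631.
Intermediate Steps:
z = -¼ (z = 5/(-9 + (-5 - 1*6)) = 5/(-9 + (-5 - 6)) = 5/(-9 - 11) = 5/(-20) = 5*(-1/20) = -¼ ≈ -0.25000)
B(Y, K) = 21/4 - 7*K (B(Y, K) = 5 - (7*K - ¼) = 5 - (-¼ + 7*K) = 5 + (¼ - 7*K) = 21/4 - 7*K)
O(S) = -11*S² (O(S) = S + (-11*S² - S) = S + (-S - 11*S²) = -11*S²)
O(B(M(3), -13)) + 20274 = -11*(21/4 - 7*(-13))² + 20274 = -11*(21/4 + 91)² + 20274 = -11*(385/4)² + 20274 = -11*148225/16 + 20274 = -1630475/16 + 20274 = -1306091/16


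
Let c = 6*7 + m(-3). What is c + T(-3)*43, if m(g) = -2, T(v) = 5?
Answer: 255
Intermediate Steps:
c = 40 (c = 6*7 - 2 = 42 - 2 = 40)
c + T(-3)*43 = 40 + 5*43 = 40 + 215 = 255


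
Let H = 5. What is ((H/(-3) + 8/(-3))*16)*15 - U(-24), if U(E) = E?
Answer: -1016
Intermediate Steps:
((H/(-3) + 8/(-3))*16)*15 - U(-24) = ((5/(-3) + 8/(-3))*16)*15 - 1*(-24) = ((5*(-⅓) + 8*(-⅓))*16)*15 + 24 = ((-5/3 - 8/3)*16)*15 + 24 = -13/3*16*15 + 24 = -208/3*15 + 24 = -1040 + 24 = -1016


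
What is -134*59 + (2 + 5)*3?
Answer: -7885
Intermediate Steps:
-134*59 + (2 + 5)*3 = -7906 + 7*3 = -7906 + 21 = -7885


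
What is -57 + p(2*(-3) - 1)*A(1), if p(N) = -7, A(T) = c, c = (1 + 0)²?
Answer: -64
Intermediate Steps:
c = 1 (c = 1² = 1)
A(T) = 1
-57 + p(2*(-3) - 1)*A(1) = -57 - 7*1 = -57 - 7 = -64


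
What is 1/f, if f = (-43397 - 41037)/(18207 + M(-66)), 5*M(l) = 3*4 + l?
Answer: -90981/422170 ≈ -0.21551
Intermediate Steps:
M(l) = 12/5 + l/5 (M(l) = (3*4 + l)/5 = (12 + l)/5 = 12/5 + l/5)
f = -422170/90981 (f = (-43397 - 41037)/(18207 + (12/5 + (⅕)*(-66))) = -84434/(18207 + (12/5 - 66/5)) = -84434/(18207 - 54/5) = -84434/90981/5 = -84434*5/90981 = -422170/90981 ≈ -4.6402)
1/f = 1/(-422170/90981) = -90981/422170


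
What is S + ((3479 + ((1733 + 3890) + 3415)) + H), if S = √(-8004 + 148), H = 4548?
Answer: 17065 + 4*I*√491 ≈ 17065.0 + 88.634*I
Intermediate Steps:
S = 4*I*√491 (S = √(-7856) = 4*I*√491 ≈ 88.634*I)
S + ((3479 + ((1733 + 3890) + 3415)) + H) = 4*I*√491 + ((3479 + ((1733 + 3890) + 3415)) + 4548) = 4*I*√491 + ((3479 + (5623 + 3415)) + 4548) = 4*I*√491 + ((3479 + 9038) + 4548) = 4*I*√491 + (12517 + 4548) = 4*I*√491 + 17065 = 17065 + 4*I*√491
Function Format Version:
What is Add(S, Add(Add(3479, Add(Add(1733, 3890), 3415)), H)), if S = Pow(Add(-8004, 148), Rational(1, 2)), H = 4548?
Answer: Add(17065, Mul(4, I, Pow(491, Rational(1, 2)))) ≈ Add(17065., Mul(88.634, I))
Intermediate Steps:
S = Mul(4, I, Pow(491, Rational(1, 2))) (S = Pow(-7856, Rational(1, 2)) = Mul(4, I, Pow(491, Rational(1, 2))) ≈ Mul(88.634, I))
Add(S, Add(Add(3479, Add(Add(1733, 3890), 3415)), H)) = Add(Mul(4, I, Pow(491, Rational(1, 2))), Add(Add(3479, Add(Add(1733, 3890), 3415)), 4548)) = Add(Mul(4, I, Pow(491, Rational(1, 2))), Add(Add(3479, Add(5623, 3415)), 4548)) = Add(Mul(4, I, Pow(491, Rational(1, 2))), Add(Add(3479, 9038), 4548)) = Add(Mul(4, I, Pow(491, Rational(1, 2))), Add(12517, 4548)) = Add(Mul(4, I, Pow(491, Rational(1, 2))), 17065) = Add(17065, Mul(4, I, Pow(491, Rational(1, 2))))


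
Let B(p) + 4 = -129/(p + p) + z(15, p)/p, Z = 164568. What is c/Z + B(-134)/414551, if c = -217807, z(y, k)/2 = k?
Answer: -6049588091813/4570862540856 ≈ -1.3235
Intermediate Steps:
z(y, k) = 2*k
B(p) = -2 - 129/(2*p) (B(p) = -4 + (-129/(p + p) + (2*p)/p) = -4 + (-129*1/(2*p) + 2) = -4 + (-129/(2*p) + 2) = -4 + (2 - 129/(2*p)) = -2 - 129/(2*p))
c/Z + B(-134)/414551 = -217807/164568 + (-2 - 129/2/(-134))/414551 = -217807*1/164568 + (-2 - 129/2*(-1/134))*(1/414551) = -217807/164568 + (-2 + 129/268)*(1/414551) = -217807/164568 - 407/268*1/414551 = -217807/164568 - 407/111099668 = -6049588091813/4570862540856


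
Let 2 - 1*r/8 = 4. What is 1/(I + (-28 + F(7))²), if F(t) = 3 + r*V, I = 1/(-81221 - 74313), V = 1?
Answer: 155534/261452653 ≈ 0.00059488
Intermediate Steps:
r = -16 (r = 16 - 8*4 = 16 - 32 = -16)
I = -1/155534 (I = 1/(-155534) = -1/155534 ≈ -6.4295e-6)
F(t) = -13 (F(t) = 3 - 16*1 = 3 - 16 = -13)
1/(I + (-28 + F(7))²) = 1/(-1/155534 + (-28 - 13)²) = 1/(-1/155534 + (-41)²) = 1/(-1/155534 + 1681) = 1/(261452653/155534) = 155534/261452653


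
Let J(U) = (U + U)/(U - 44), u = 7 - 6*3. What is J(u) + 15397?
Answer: 76987/5 ≈ 15397.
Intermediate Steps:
u = -11 (u = 7 - 18 = -11)
J(U) = 2*U/(-44 + U) (J(U) = (2*U)/(-44 + U) = 2*U/(-44 + U))
J(u) + 15397 = 2*(-11)/(-44 - 11) + 15397 = 2*(-11)/(-55) + 15397 = 2*(-11)*(-1/55) + 15397 = 2/5 + 15397 = 76987/5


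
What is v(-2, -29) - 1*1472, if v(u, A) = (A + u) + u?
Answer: -1505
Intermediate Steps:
v(u, A) = A + 2*u
v(-2, -29) - 1*1472 = (-29 + 2*(-2)) - 1*1472 = (-29 - 4) - 1472 = -33 - 1472 = -1505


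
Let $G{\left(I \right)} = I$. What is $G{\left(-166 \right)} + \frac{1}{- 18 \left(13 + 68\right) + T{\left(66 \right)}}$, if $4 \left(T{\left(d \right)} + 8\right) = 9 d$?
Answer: $- \frac{437412}{2635} \approx -166.0$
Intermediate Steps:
$T{\left(d \right)} = -8 + \frac{9 d}{4}$
$G{\left(-166 \right)} + \frac{1}{- 18 \left(13 + 68\right) + T{\left(66 \right)}} = -166 + \frac{1}{- 18 \left(13 + 68\right) + \left(-8 + \frac{9}{4} \cdot 66\right)} = -166 + \frac{1}{\left(-18\right) 81 + \left(-8 + \frac{297}{2}\right)} = -166 + \frac{1}{-1458 + \frac{281}{2}} = -166 + \frac{1}{- \frac{2635}{2}} = -166 - \frac{2}{2635} = - \frac{437412}{2635}$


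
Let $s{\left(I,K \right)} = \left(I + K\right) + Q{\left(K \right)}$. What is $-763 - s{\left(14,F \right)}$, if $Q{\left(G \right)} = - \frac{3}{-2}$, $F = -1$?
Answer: $- \frac{1555}{2} \approx -777.5$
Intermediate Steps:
$Q{\left(G \right)} = \frac{3}{2}$ ($Q{\left(G \right)} = \left(-3\right) \left(- \frac{1}{2}\right) = \frac{3}{2}$)
$s{\left(I,K \right)} = \frac{3}{2} + I + K$ ($s{\left(I,K \right)} = \left(I + K\right) + \frac{3}{2} = \frac{3}{2} + I + K$)
$-763 - s{\left(14,F \right)} = -763 - \left(\frac{3}{2} + 14 - 1\right) = -763 - \frac{29}{2} = - \frac{1555}{2}$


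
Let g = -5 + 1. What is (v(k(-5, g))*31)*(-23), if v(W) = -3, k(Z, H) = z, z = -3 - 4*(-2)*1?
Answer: 2139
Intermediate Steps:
g = -4
z = 5 (z = -3 + 8*1 = -3 + 8 = 5)
k(Z, H) = 5
(v(k(-5, g))*31)*(-23) = -3*31*(-23) = -93*(-23) = 2139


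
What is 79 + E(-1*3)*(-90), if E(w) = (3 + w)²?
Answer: 79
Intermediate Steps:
79 + E(-1*3)*(-90) = 79 + (3 - 1*3)²*(-90) = 79 + (3 - 3)²*(-90) = 79 + 0²*(-90) = 79 + 0*(-90) = 79 + 0 = 79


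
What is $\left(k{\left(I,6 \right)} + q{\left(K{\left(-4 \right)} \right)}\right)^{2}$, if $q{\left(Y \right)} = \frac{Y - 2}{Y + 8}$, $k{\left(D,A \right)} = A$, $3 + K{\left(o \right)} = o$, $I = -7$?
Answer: $9$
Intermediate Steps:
$K{\left(o \right)} = -3 + o$
$q{\left(Y \right)} = \frac{-2 + Y}{8 + Y}$
$\left(k{\left(I,6 \right)} + q{\left(K{\left(-4 \right)} \right)}\right)^{2} = \left(6 + \frac{-2 - 7}{8 - 7}\right)^{2} = \left(6 + 1^{-1} \left(-9\right)\right)^{2} = \left(6 + 1 \left(-9\right)\right)^{2} = \left(6 - 9\right)^{2} = \left(-3\right)^{2} = 9$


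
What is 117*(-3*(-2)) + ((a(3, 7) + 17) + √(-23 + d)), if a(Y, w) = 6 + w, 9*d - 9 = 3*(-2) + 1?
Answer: 732 + I*√203/3 ≈ 732.0 + 4.7493*I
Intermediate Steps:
d = 4/9 (d = 1 + (3*(-2) + 1)/9 = 1 + (-6 + 1)/9 = 1 + (⅑)*(-5) = 1 - 5/9 = 4/9 ≈ 0.44444)
117*(-3*(-2)) + ((a(3, 7) + 17) + √(-23 + d)) = 117*(-3*(-2)) + (((6 + 7) + 17) + √(-23 + 4/9)) = 117*6 + ((13 + 17) + √(-203/9)) = 702 + (30 + I*√203/3) = 732 + I*√203/3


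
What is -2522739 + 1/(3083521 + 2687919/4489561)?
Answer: -34923936726856626239/13843658312200 ≈ -2.5227e+6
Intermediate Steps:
-2522739 + 1/(3083521 + 2687919/4489561) = -2522739 + 1/(13843658312200/4489561) = -2522739 + 4489561/13843658312200 = -34923936726856626239/13843658312200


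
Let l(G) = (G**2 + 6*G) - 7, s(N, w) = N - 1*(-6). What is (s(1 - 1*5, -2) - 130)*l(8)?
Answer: -13440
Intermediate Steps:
s(N, w) = 6 + N (s(N, w) = N + 6 = 6 + N)
l(G) = -7 + G**2 + 6*G
(s(1 - 1*5, -2) - 130)*l(8) = ((6 + (1 - 1*5)) - 130)*(-7 + 8**2 + 6*8) = ((6 + (1 - 5)) - 130)*(-7 + 64 + 48) = ((6 - 4) - 130)*105 = (2 - 130)*105 = -128*105 = -13440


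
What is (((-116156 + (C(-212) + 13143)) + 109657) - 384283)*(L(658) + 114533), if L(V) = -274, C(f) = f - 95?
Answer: -43183732014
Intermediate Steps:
C(f) = -95 + f
(((-116156 + (C(-212) + 13143)) + 109657) - 384283)*(L(658) + 114533) = (((-116156 + ((-95 - 212) + 13143)) + 109657) - 384283)*(-274 + 114533) = (((-116156 + (-307 + 13143)) + 109657) - 384283)*114259 = (((-116156 + 12836) + 109657) - 384283)*114259 = ((-103320 + 109657) - 384283)*114259 = (6337 - 384283)*114259 = -377946*114259 = -43183732014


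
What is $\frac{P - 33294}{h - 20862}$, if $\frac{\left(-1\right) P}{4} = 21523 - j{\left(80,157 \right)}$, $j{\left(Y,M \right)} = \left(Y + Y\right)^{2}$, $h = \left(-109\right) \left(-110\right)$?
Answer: $\frac{8493}{4436} \approx 1.9146$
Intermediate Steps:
$h = 11990$
$j{\left(Y,M \right)} = 4 Y^{2}$ ($j{\left(Y,M \right)} = \left(2 Y\right)^{2} = 4 Y^{2}$)
$P = 16308$ ($P = - 4 \left(21523 - 4 \cdot 80^{2}\right) = - 4 \left(21523 - 4 \cdot 6400\right) = - 4 \left(21523 - 25600\right) = \left(-4\right) \left(-4077\right) = 16308$)
$\frac{P - 33294}{h - 20862} = \frac{16308 - 33294}{11990 - 20862} = - \frac{16986}{-8872} = \left(-16986\right) \left(- \frac{1}{8872}\right) = \frac{8493}{4436}$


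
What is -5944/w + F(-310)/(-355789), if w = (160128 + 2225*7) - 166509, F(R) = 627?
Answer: -1060287227/1635562033 ≈ -0.64827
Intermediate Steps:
w = 9194 (w = (160128 + 15575) - 166509 = 175703 - 166509 = 9194)
-5944/w + F(-310)/(-355789) = -5944/9194 + 627/(-355789) = -5944*1/9194 + 627*(-1/355789) = -2972/4597 - 627/355789 = -1060287227/1635562033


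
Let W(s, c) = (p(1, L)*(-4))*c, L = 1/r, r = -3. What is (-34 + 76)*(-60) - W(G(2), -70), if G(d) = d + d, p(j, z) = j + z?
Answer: -8120/3 ≈ -2706.7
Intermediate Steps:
L = -⅓ (L = 1/(-3) = -⅓ ≈ -0.33333)
G(d) = 2*d
W(s, c) = -8*c/3 (W(s, c) = ((1 - ⅓)*(-4))*c = ((⅔)*(-4))*c = -8*c/3)
(-34 + 76)*(-60) - W(G(2), -70) = (-34 + 76)*(-60) - (-8)*(-70)/3 = 42*(-60) - 1*560/3 = -2520 - 560/3 = -8120/3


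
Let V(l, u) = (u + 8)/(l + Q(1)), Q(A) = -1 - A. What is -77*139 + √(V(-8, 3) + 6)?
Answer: -10703 + 7*√10/10 ≈ -10701.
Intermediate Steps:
V(l, u) = (8 + u)/(-2 + l) (V(l, u) = (u + 8)/(l + (-1 - 1*1)) = (8 + u)/(l + (-1 - 1)) = (8 + u)/(l - 2) = (8 + u)/(-2 + l))
-77*139 + √(V(-8, 3) + 6) = -77*139 + √((8 + 3)/(-2 - 8) + 6) = -10703 + √(11/(-10) + 6) = -10703 + √(-⅒*11 + 6) = -10703 + √(-11/10 + 6) = -10703 + √(49/10) = -10703 + 7*√10/10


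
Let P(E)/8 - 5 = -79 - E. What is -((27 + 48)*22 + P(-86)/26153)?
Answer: -43152546/26153 ≈ -1650.0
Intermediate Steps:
P(E) = -592 - 8*E (P(E) = 40 + 8*(-79 - E) = 40 + (-632 - 8*E) = -592 - 8*E)
-((27 + 48)*22 + P(-86)/26153) = -((27 + 48)*22 + (-592 - 8*(-86))/26153) = -(75*22 + (-592 + 688)*(1/26153)) = -(1650 + 96*(1/26153)) = -(1650 + 96/26153) = -1*43152546/26153 = -43152546/26153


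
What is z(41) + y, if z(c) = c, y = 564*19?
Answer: 10757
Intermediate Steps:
y = 10716
z(41) + y = 41 + 10716 = 10757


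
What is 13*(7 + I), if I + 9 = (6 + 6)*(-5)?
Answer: -806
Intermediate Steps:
I = -69 (I = -9 + (6 + 6)*(-5) = -9 + 12*(-5) = -9 - 60 = -69)
13*(7 + I) = 13*(7 - 69) = 13*(-62) = -806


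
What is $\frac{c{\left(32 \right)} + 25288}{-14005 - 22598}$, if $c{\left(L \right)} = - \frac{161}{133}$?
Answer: $- \frac{480449}{695457} \approx -0.69084$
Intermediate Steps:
$c{\left(L \right)} = - \frac{23}{19}$ ($c{\left(L \right)} = \left(-161\right) \frac{1}{133} = - \frac{23}{19}$)
$\frac{c{\left(32 \right)} + 25288}{-14005 - 22598} = \frac{- \frac{23}{19} + 25288}{-14005 - 22598} = \frac{480449}{19 \left(-36603\right)} = \frac{480449}{19} \left(- \frac{1}{36603}\right) = - \frac{480449}{695457}$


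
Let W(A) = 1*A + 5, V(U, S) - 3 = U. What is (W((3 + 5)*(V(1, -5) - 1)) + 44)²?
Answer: 5329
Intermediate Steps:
V(U, S) = 3 + U
W(A) = 5 + A (W(A) = A + 5 = 5 + A)
(W((3 + 5)*(V(1, -5) - 1)) + 44)² = ((5 + (3 + 5)*((3 + 1) - 1)) + 44)² = ((5 + 8*(4 - 1)) + 44)² = ((5 + 8*3) + 44)² = ((5 + 24) + 44)² = (29 + 44)² = 73² = 5329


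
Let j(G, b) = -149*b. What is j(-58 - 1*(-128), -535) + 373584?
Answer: 453299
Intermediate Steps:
j(-58 - 1*(-128), -535) + 373584 = -149*(-535) + 373584 = 79715 + 373584 = 453299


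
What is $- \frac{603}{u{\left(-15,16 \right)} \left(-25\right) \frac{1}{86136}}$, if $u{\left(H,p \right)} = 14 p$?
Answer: $\frac{6492501}{700} \approx 9275.0$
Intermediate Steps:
$- \frac{603}{u{\left(-15,16 \right)} \left(-25\right) \frac{1}{86136}} = - \frac{603}{14 \cdot 16 \left(-25\right) \frac{1}{86136}} = - \frac{603}{224 \left(-25\right) \frac{1}{86136}} = - \frac{603}{\left(-5600\right) \frac{1}{86136}} = - \frac{603}{- \frac{700}{10767}} = \left(-603\right) \left(- \frac{10767}{700}\right) = \frac{6492501}{700}$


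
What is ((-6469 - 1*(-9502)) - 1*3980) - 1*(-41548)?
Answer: 40601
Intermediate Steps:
((-6469 - 1*(-9502)) - 1*3980) - 1*(-41548) = ((-6469 + 9502) - 3980) + 41548 = (3033 - 3980) + 41548 = -947 + 41548 = 40601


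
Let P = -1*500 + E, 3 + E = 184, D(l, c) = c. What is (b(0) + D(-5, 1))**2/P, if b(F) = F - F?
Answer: -1/319 ≈ -0.0031348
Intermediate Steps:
b(F) = 0
E = 181 (E = -3 + 184 = 181)
P = -319 (P = -1*500 + 181 = -500 + 181 = -319)
(b(0) + D(-5, 1))**2/P = (0 + 1)**2/(-319) = 1**2*(-1/319) = 1*(-1/319) = -1/319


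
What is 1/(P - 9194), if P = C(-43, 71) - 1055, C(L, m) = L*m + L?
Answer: -1/13345 ≈ -7.4934e-5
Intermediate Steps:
C(L, m) = L + L*m
P = -4151 (P = -43*(1 + 71) - 1055 = -43*72 - 1055 = -3096 - 1055 = -4151)
1/(P - 9194) = 1/(-4151 - 9194) = 1/(-13345) = -1/13345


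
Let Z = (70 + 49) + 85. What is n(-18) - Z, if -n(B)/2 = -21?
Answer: -162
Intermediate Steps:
n(B) = 42 (n(B) = -2*(-21) = 42)
Z = 204 (Z = 119 + 85 = 204)
n(-18) - Z = 42 - 1*204 = 42 - 204 = -162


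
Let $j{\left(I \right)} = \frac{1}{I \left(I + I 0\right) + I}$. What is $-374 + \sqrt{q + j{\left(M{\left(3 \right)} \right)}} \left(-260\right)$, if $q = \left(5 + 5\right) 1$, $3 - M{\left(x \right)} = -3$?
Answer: $-374 - \frac{130 \sqrt{17682}}{21} \approx -1197.2$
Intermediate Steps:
$M{\left(x \right)} = 6$ ($M{\left(x \right)} = 3 - -3 = 3 + 3 = 6$)
$j{\left(I \right)} = \frac{1}{I + I^{2}}$ ($j{\left(I \right)} = \frac{1}{I \left(I + 0\right) + I} = \frac{1}{I I + I} = \frac{1}{I^{2} + I} = \frac{1}{I + I^{2}}$)
$q = 10$ ($q = 10 \cdot 1 = 10$)
$-374 + \sqrt{q + j{\left(M{\left(3 \right)} \right)}} \left(-260\right) = -374 + \sqrt{10 + \frac{1}{6 \left(1 + 6\right)}} \left(-260\right) = -374 + \sqrt{10 + \frac{1}{6 \cdot 7}} \left(-260\right) = -374 + \sqrt{10 + \frac{1}{6} \cdot \frac{1}{7}} \left(-260\right) = -374 + \sqrt{10 + \frac{1}{42}} \left(-260\right) = -374 + \sqrt{\frac{421}{42}} \left(-260\right) = -374 + \frac{\sqrt{17682}}{42} \left(-260\right) = -374 - \frac{130 \sqrt{17682}}{21}$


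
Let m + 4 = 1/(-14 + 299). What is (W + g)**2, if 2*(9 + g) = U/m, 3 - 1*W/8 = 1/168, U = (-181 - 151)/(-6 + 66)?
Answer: 560116031281/2288474244 ≈ 244.76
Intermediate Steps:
U = -83/15 (U = -332/60 = -332*1/60 = -83/15 ≈ -5.5333)
m = -1139/285 (m = -4 + 1/(-14 + 299) = -4 + 1/285 = -1139/285 ≈ -3.9965)
W = 503/21 (W = 24 - 8/168 = 24 - 8*1/168 = 24 - 1/21 = 503/21 ≈ 23.952)
g = -18925/2278 (g = -9 + (-83/(15*(-1139/285)))/2 = -9 + (-83/15*(-285/1139))/2 = -9 + (1/2)*(1577/1139) = -9 + 1577/2278 = -18925/2278 ≈ -8.3077)
(W + g)**2 = (503/21 - 18925/2278)**2 = (748409/47838)**2 = 560116031281/2288474244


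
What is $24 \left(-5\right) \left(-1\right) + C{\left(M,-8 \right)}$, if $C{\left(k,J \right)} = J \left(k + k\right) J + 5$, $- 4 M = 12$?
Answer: $-259$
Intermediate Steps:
$M = -3$ ($M = \left(- \frac{1}{4}\right) 12 = -3$)
$C{\left(k,J \right)} = 5 + 2 k J^{2}$ ($C{\left(k,J \right)} = J 2 k J + 5 = 2 J k J + 5 = 2 k J^{2} + 5 = 5 + 2 k J^{2}$)
$24 \left(-5\right) \left(-1\right) + C{\left(M,-8 \right)} = 24 \left(-5\right) \left(-1\right) + \left(5 + 2 \left(-3\right) \left(-8\right)^{2}\right) = \left(-120\right) \left(-1\right) + \left(5 + 2 \left(-3\right) 64\right) = 120 + \left(5 - 384\right) = 120 - 379 = -259$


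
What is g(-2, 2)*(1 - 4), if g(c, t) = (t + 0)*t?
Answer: -12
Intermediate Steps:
g(c, t) = t**2 (g(c, t) = t*t = t**2)
g(-2, 2)*(1 - 4) = 2**2*(1 - 4) = 4*(-3) = -12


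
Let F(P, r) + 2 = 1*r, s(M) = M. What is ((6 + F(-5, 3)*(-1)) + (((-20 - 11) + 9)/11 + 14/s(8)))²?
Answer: 361/16 ≈ 22.563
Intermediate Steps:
F(P, r) = -2 + r (F(P, r) = -2 + 1*r = -2 + r)
((6 + F(-5, 3)*(-1)) + (((-20 - 11) + 9)/11 + 14/s(8)))² = ((6 + (-2 + 3)*(-1)) + (((-20 - 11) + 9)/11 + 14/8))² = ((6 + 1*(-1)) + ((-31 + 9)*(1/11) + 14*(⅛)))² = ((6 - 1) + (-22*1/11 + 7/4))² = (5 + (-2 + 7/4))² = (5 - ¼)² = (19/4)² = 361/16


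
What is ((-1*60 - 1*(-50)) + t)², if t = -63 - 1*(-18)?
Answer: 3025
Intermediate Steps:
t = -45 (t = -63 + 18 = -45)
((-1*60 - 1*(-50)) + t)² = ((-1*60 - 1*(-50)) - 45)² = ((-60 + 50) - 45)² = (-10 - 45)² = (-55)² = 3025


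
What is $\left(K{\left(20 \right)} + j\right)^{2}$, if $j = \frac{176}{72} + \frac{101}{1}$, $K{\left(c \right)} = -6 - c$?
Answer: $\frac{485809}{81} \approx 5997.6$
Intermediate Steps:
$j = \frac{931}{9}$ ($j = 176 \cdot \frac{1}{72} + 101 \cdot 1 = \frac{22}{9} + 101 = \frac{931}{9} \approx 103.44$)
$\left(K{\left(20 \right)} + j\right)^{2} = \left(\left(-6 - 20\right) + \frac{931}{9}\right)^{2} = \left(-26 + \frac{931}{9}\right)^{2} = \left(\frac{697}{9}\right)^{2} = \frac{485809}{81}$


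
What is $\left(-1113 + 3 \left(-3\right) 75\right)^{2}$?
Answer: $3196944$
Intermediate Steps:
$\left(-1113 + 3 \left(-3\right) 75\right)^{2} = \left(-1113 - 675\right)^{2} = \left(-1788\right)^{2} = 3196944$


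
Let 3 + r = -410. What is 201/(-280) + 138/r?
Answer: -17379/16520 ≈ -1.0520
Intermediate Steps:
r = -413 (r = -3 - 410 = -413)
201/(-280) + 138/r = 201/(-280) + 138/(-413) = 201*(-1/280) + 138*(-1/413) = -201/280 - 138/413 = -17379/16520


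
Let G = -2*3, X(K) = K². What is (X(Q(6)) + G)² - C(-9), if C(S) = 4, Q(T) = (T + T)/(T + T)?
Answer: 21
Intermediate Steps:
Q(T) = 1 (Q(T) = (2*T)/((2*T)) = (2*T)*(1/(2*T)) = 1)
G = -6
(X(Q(6)) + G)² - C(-9) = (1² - 6)² - 1*4 = (1 - 6)² - 4 = (-5)² - 4 = 25 - 4 = 21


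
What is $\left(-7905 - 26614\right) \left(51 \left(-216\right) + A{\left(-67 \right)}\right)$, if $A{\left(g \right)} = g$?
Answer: $382574077$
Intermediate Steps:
$\left(-7905 - 26614\right) \left(51 \left(-216\right) + A{\left(-67 \right)}\right) = \left(-7905 - 26614\right) \left(51 \left(-216\right) - 67\right) = - 34519 \left(-11016 - 67\right) = \left(-34519\right) \left(-11083\right) = 382574077$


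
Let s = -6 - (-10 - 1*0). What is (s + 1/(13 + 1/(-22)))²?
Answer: 1350244/81225 ≈ 16.624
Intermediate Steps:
s = 4 (s = -6 - (-10 + 0) = -6 - 1*(-10) = -6 + 10 = 4)
(s + 1/(13 + 1/(-22)))² = (4 + 1/(13 + 1/(-22)))² = (4 + 1/(13 - 1/22))² = (4 + 1/(285/22))² = (4 + 22/285)² = (1162/285)² = 1350244/81225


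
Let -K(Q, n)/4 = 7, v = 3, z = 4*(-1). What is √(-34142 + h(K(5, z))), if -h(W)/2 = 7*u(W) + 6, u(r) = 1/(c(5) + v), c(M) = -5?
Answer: I*√34147 ≈ 184.79*I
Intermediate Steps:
z = -4
u(r) = -½ (u(r) = 1/(-5 + 3) = 1/(-2) = -½)
K(Q, n) = -28 (K(Q, n) = -4*7 = -28)
h(W) = -5 (h(W) = -2*(7*(-½) + 6) = -2*(-7/2 + 6) = -2*5/2 = -5)
√(-34142 + h(K(5, z))) = √(-34142 - 5) = √(-34147) = I*√34147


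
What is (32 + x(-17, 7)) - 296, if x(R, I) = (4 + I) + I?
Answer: -246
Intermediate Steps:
x(R, I) = 4 + 2*I
(32 + x(-17, 7)) - 296 = (32 + (4 + 2*7)) - 296 = (32 + (4 + 14)) - 296 = (32 + 18) - 296 = 50 - 296 = -246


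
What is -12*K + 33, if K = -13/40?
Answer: 369/10 ≈ 36.900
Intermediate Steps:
K = -13/40 (K = -13*1/40 = -13/40 ≈ -0.32500)
-12*K + 33 = -12*(-13/40) + 33 = 39/10 + 33 = 369/10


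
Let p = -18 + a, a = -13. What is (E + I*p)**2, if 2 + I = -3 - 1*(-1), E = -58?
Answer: 4356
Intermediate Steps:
p = -31 (p = -18 - 13 = -31)
I = -4 (I = -2 + (-3 - 1*(-1)) = -2 + (-3 + 1) = -2 - 2 = -4)
(E + I*p)**2 = (-58 - 4*(-31))**2 = (-58 + 124)**2 = 66**2 = 4356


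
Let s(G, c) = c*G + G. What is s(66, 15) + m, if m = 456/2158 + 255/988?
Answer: 6664209/6308 ≈ 1056.5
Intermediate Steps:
s(G, c) = G + G*c (s(G, c) = G*c + G = G + G*c)
m = 2961/6308 (m = 456*(1/2158) + 255*(1/988) = 228/1079 + 255/988 = 2961/6308 ≈ 0.46940)
s(66, 15) + m = 66*(1 + 15) + 2961/6308 = 66*16 + 2961/6308 = 1056 + 2961/6308 = 6664209/6308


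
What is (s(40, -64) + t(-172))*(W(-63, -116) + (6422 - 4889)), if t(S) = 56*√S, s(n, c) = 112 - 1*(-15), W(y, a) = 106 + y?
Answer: 200152 + 176512*I*√43 ≈ 2.0015e+5 + 1.1575e+6*I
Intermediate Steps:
s(n, c) = 127 (s(n, c) = 112 + 15 = 127)
(s(40, -64) + t(-172))*(W(-63, -116) + (6422 - 4889)) = (127 + 56*√(-172))*((106 - 63) + (6422 - 4889)) = (127 + 56*(2*I*√43))*(43 + 1533) = (127 + 112*I*√43)*1576 = 200152 + 176512*I*√43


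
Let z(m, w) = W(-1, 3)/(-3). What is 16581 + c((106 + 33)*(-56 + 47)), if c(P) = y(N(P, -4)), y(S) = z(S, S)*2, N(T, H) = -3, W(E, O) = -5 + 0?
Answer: 49753/3 ≈ 16584.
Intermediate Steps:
W(E, O) = -5
z(m, w) = 5/3 (z(m, w) = -5/(-3) = -5*(-⅓) = 5/3)
y(S) = 10/3 (y(S) = (5/3)*2 = 10/3)
c(P) = 10/3
16581 + c((106 + 33)*(-56 + 47)) = 16581 + 10/3 = 49753/3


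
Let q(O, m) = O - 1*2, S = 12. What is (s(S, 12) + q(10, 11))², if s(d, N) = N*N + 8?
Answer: 25600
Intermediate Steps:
q(O, m) = -2 + O (q(O, m) = O - 2 = -2 + O)
s(d, N) = 8 + N² (s(d, N) = N² + 8 = 8 + N²)
(s(S, 12) + q(10, 11))² = ((8 + 12²) + (-2 + 10))² = ((8 + 144) + 8)² = (152 + 8)² = 160² = 25600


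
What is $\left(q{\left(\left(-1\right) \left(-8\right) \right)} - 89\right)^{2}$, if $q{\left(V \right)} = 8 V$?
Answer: $625$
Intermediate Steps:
$\left(q{\left(\left(-1\right) \left(-8\right) \right)} - 89\right)^{2} = \left(8 \left(\left(-1\right) \left(-8\right)\right) - 89\right)^{2} = \left(8 \cdot 8 - 89\right)^{2} = \left(64 - 89\right)^{2} = \left(-25\right)^{2} = 625$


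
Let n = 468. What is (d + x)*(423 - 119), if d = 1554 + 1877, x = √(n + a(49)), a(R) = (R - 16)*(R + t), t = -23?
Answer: 1043024 + 304*√1326 ≈ 1.0541e+6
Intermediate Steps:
a(R) = (-23 + R)*(-16 + R) (a(R) = (R - 16)*(R - 23) = (-16 + R)*(-23 + R) = (-23 + R)*(-16 + R))
x = √1326 (x = √(468 + (368 + 49² - 39*49)) = √(468 + (368 + 2401 - 1911)) = √(468 + 858) = √1326 ≈ 36.414)
d = 3431
(d + x)*(423 - 119) = (3431 + √1326)*(423 - 119) = (3431 + √1326)*304 = 1043024 + 304*√1326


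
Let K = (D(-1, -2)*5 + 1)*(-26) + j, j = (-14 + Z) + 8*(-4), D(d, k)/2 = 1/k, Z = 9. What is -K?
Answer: -67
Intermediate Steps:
D(d, k) = 2/k
j = -37 (j = (-14 + 9) + 8*(-4) = -5 - 32 = -37)
K = 67 (K = ((2/(-2))*5 + 1)*(-26) - 37 = ((2*(-1/2))*5 + 1)*(-26) - 37 = (-1*5 + 1)*(-26) - 37 = (-5 + 1)*(-26) - 37 = -4*(-26) - 37 = 104 - 37 = 67)
-K = -1*67 = -67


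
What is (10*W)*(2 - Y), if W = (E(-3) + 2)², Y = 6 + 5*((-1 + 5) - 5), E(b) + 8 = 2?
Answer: 160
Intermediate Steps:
E(b) = -6 (E(b) = -8 + 2 = -6)
Y = 1 (Y = 6 + 5*(4 - 5) = 6 + 5*(-1) = 6 - 5 = 1)
W = 16 (W = (-6 + 2)² = (-4)² = 16)
(10*W)*(2 - Y) = (10*16)*(2 - 1*1) = 160*(2 - 1) = 160*1 = 160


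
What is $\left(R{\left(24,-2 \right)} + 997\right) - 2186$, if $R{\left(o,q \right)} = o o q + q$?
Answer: $-2343$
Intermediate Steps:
$R{\left(o,q \right)} = q + q o^{2}$ ($R{\left(o,q \right)} = o^{2} q + q = q o^{2} + q = q + q o^{2}$)
$\left(R{\left(24,-2 \right)} + 997\right) - 2186 = \left(- 2 \left(1 + 24^{2}\right) + 997\right) - 2186 = \left(- 2 \left(1 + 576\right) + 997\right) - 2186 = \left(\left(-2\right) 577 + 997\right) - 2186 = \left(-1154 + 997\right) - 2186 = -157 - 2186 = -2343$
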